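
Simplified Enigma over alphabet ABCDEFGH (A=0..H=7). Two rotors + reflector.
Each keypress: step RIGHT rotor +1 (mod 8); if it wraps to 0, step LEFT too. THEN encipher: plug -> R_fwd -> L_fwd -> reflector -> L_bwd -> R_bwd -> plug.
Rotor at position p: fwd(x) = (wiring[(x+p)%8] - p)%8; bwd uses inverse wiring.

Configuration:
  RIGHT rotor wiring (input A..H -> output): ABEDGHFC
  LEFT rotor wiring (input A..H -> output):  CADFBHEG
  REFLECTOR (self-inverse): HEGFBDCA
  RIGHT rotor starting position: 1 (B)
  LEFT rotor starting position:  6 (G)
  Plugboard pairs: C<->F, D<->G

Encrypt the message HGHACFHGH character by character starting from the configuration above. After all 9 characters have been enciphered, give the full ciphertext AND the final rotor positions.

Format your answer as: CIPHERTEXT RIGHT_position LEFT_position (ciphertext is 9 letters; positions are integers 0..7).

Answer: AEACHCGCB 2 7

Derivation:
Char 1 ('H'): step: R->2, L=6; H->plug->H->R->H->L->B->refl->E->L'->C->R'->A->plug->A
Char 2 ('G'): step: R->3, L=6; G->plug->D->R->C->L->E->refl->B->L'->H->R'->E->plug->E
Char 3 ('H'): step: R->4, L=6; H->plug->H->R->H->L->B->refl->E->L'->C->R'->A->plug->A
Char 4 ('A'): step: R->5, L=6; A->plug->A->R->C->L->E->refl->B->L'->H->R'->F->plug->C
Char 5 ('C'): step: R->6, L=6; C->plug->F->R->F->L->H->refl->A->L'->B->R'->H->plug->H
Char 6 ('F'): step: R->7, L=6; F->plug->C->R->C->L->E->refl->B->L'->H->R'->F->plug->C
Char 7 ('H'): step: R->0, L->7 (L advanced); H->plug->H->R->C->L->B->refl->E->L'->D->R'->D->plug->G
Char 8 ('G'): step: R->1, L=7; G->plug->D->R->F->L->C->refl->G->L'->E->R'->F->plug->C
Char 9 ('H'): step: R->2, L=7; H->plug->H->R->H->L->F->refl->D->L'->B->R'->B->plug->B
Final: ciphertext=AEACHCGCB, RIGHT=2, LEFT=7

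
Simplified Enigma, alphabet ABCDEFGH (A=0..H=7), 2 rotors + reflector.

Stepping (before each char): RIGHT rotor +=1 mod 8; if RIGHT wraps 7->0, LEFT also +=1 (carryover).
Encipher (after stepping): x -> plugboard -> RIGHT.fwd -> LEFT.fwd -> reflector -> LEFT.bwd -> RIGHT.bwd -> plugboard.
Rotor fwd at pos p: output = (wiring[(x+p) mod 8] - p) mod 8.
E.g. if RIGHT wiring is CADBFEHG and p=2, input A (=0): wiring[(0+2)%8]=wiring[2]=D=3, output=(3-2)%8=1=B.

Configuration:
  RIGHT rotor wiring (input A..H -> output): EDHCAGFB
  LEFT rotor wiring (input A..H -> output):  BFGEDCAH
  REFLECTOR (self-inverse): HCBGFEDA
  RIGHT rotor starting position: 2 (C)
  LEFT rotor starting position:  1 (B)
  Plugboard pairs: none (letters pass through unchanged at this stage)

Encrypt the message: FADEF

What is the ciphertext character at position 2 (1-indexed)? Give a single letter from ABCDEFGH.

Char 1 ('F'): step: R->3, L=1; F->plug->F->R->B->L->F->refl->E->L'->A->R'->G->plug->G
Char 2 ('A'): step: R->4, L=1; A->plug->A->R->E->L->B->refl->C->L'->D->R'->G->plug->G

G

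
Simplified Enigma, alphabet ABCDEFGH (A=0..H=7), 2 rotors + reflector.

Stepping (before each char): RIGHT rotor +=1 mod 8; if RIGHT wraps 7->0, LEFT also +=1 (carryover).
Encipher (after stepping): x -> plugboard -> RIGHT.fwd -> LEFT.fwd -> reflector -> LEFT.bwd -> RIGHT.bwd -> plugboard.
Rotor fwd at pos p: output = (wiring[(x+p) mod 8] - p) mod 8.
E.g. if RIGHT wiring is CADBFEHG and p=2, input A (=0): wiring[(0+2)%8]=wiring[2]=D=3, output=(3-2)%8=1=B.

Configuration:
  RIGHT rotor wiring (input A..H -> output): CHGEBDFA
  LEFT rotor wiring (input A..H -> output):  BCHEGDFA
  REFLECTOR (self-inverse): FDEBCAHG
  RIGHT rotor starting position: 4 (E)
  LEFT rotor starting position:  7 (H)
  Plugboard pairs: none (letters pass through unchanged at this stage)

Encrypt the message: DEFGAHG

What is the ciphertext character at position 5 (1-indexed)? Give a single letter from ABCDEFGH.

Char 1 ('D'): step: R->5, L=7; D->plug->D->R->F->L->H->refl->G->L'->H->R'->G->plug->G
Char 2 ('E'): step: R->6, L=7; E->plug->E->R->A->L->B->refl->D->L'->C->R'->B->plug->B
Char 3 ('F'): step: R->7, L=7; F->plug->F->R->C->L->D->refl->B->L'->A->R'->C->plug->C
Char 4 ('G'): step: R->0, L->0 (L advanced); G->plug->G->R->F->L->D->refl->B->L'->A->R'->H->plug->H
Char 5 ('A'): step: R->1, L=0; A->plug->A->R->G->L->F->refl->A->L'->H->R'->G->plug->G

G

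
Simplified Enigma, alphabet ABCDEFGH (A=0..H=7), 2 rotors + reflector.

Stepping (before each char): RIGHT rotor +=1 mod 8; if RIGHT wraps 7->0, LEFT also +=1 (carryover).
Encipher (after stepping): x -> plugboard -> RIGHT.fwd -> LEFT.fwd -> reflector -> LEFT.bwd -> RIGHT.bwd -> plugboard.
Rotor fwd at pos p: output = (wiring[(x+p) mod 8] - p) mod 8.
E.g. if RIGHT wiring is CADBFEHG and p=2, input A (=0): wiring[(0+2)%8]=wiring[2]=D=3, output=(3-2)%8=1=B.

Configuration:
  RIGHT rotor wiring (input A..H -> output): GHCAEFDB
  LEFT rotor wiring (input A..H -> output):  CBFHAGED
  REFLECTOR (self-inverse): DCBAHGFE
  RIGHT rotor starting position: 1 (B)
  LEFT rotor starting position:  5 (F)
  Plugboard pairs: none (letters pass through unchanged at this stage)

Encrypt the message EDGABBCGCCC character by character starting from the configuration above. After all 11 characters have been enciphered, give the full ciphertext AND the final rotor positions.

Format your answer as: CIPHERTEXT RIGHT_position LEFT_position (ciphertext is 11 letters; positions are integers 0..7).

Char 1 ('E'): step: R->2, L=5; E->plug->E->R->B->L->H->refl->E->L'->E->R'->G->plug->G
Char 2 ('D'): step: R->3, L=5; D->plug->D->R->A->L->B->refl->C->L'->G->R'->E->plug->E
Char 3 ('G'): step: R->4, L=5; G->plug->G->R->G->L->C->refl->B->L'->A->R'->A->plug->A
Char 4 ('A'): step: R->5, L=5; A->plug->A->R->A->L->B->refl->C->L'->G->R'->B->plug->B
Char 5 ('B'): step: R->6, L=5; B->plug->B->R->D->L->F->refl->G->L'->C->R'->F->plug->F
Char 6 ('B'): step: R->7, L=5; B->plug->B->R->H->L->D->refl->A->L'->F->R'->F->plug->F
Char 7 ('C'): step: R->0, L->6 (L advanced); C->plug->C->R->C->L->E->refl->H->L'->E->R'->E->plug->E
Char 8 ('G'): step: R->1, L=6; G->plug->G->R->A->L->G->refl->F->L'->B->R'->B->plug->B
Char 9 ('C'): step: R->2, L=6; C->plug->C->R->C->L->E->refl->H->L'->E->R'->G->plug->G
Char 10 ('C'): step: R->3, L=6; C->plug->C->R->C->L->E->refl->H->L'->E->R'->G->plug->G
Char 11 ('C'): step: R->4, L=6; C->plug->C->R->H->L->A->refl->D->L'->D->R'->F->plug->F
Final: ciphertext=GEABFFEBGGF, RIGHT=4, LEFT=6

Answer: GEABFFEBGGF 4 6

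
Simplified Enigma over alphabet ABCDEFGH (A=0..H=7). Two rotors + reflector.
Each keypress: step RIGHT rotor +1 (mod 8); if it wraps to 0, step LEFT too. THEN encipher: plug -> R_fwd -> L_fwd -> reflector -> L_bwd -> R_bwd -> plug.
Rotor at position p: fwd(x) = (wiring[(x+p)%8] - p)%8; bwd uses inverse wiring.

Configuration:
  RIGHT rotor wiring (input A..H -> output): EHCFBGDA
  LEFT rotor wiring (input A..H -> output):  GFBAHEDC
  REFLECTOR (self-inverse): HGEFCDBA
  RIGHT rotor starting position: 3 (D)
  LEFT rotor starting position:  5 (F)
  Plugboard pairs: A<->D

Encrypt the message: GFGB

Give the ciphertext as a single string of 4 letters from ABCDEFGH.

Char 1 ('G'): step: R->4, L=5; G->plug->G->R->G->L->D->refl->F->L'->C->R'->B->plug->B
Char 2 ('F'): step: R->5, L=5; F->plug->F->R->F->L->E->refl->C->L'->H->R'->D->plug->A
Char 3 ('G'): step: R->6, L=5; G->plug->G->R->D->L->B->refl->G->L'->B->R'->D->plug->A
Char 4 ('B'): step: R->7, L=5; B->plug->B->R->F->L->E->refl->C->L'->H->R'->G->plug->G

Answer: BAAG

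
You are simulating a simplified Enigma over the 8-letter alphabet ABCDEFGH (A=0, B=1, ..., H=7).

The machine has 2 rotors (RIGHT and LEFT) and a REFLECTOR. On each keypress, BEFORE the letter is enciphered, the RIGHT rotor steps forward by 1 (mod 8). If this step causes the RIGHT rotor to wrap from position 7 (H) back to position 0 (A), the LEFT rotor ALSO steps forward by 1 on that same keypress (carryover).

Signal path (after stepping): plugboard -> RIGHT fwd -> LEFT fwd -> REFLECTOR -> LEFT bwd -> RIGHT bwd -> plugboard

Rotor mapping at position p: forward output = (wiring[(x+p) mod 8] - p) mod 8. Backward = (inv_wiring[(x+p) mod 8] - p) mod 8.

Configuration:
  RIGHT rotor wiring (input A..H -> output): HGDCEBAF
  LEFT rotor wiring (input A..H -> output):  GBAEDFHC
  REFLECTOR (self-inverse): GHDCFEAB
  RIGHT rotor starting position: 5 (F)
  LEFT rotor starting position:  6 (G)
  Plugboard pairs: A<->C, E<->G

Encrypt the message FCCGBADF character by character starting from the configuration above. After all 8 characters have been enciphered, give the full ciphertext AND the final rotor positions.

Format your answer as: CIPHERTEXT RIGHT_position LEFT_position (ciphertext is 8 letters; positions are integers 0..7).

Answer: HHBBACGH 5 7

Derivation:
Char 1 ('F'): step: R->6, L=6; F->plug->F->R->E->L->C->refl->D->L'->D->R'->H->plug->H
Char 2 ('C'): step: R->7, L=6; C->plug->A->R->G->L->F->refl->E->L'->B->R'->H->plug->H
Char 3 ('C'): step: R->0, L->7 (L advanced); C->plug->A->R->H->L->A->refl->G->L'->G->R'->B->plug->B
Char 4 ('G'): step: R->1, L=7; G->plug->E->R->A->L->D->refl->C->L'->C->R'->B->plug->B
Char 5 ('B'): step: R->2, L=7; B->plug->B->R->A->L->D->refl->C->L'->C->R'->C->plug->A
Char 6 ('A'): step: R->3, L=7; A->plug->C->R->G->L->G->refl->A->L'->H->R'->A->plug->C
Char 7 ('D'): step: R->4, L=7; D->plug->D->R->B->L->H->refl->B->L'->D->R'->E->plug->G
Char 8 ('F'): step: R->5, L=7; F->plug->F->R->G->L->G->refl->A->L'->H->R'->H->plug->H
Final: ciphertext=HHBBACGH, RIGHT=5, LEFT=7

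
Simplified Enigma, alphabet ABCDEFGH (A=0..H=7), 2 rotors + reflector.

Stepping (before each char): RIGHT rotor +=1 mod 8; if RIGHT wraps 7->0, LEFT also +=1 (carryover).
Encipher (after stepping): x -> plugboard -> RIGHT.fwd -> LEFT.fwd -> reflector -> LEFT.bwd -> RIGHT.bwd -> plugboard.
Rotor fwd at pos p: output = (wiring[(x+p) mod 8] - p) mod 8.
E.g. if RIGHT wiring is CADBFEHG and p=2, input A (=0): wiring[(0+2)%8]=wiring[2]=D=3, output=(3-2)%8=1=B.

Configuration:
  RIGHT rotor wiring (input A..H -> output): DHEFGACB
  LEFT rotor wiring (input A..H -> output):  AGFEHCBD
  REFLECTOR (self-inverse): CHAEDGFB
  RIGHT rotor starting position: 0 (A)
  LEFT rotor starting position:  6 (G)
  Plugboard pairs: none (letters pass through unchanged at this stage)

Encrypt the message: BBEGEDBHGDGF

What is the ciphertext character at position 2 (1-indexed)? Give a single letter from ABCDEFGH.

Char 1 ('B'): step: R->1, L=6; B->plug->B->R->D->L->A->refl->C->L'->C->R'->H->plug->H
Char 2 ('B'): step: R->2, L=6; B->plug->B->R->D->L->A->refl->C->L'->C->R'->A->plug->A

A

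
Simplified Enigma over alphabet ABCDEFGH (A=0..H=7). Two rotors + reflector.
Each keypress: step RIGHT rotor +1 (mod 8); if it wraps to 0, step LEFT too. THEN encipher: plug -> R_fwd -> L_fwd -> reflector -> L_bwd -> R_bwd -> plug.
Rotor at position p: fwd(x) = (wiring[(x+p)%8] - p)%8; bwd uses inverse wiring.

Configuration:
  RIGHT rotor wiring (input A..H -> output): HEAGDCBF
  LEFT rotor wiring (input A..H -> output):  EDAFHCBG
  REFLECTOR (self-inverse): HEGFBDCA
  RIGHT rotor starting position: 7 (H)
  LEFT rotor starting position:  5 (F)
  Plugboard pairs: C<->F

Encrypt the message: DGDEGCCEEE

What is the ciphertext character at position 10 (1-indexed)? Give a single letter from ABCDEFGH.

Char 1 ('D'): step: R->0, L->6 (L advanced); D->plug->D->R->G->L->B->refl->E->L'->H->R'->A->plug->A
Char 2 ('G'): step: R->1, L=6; G->plug->G->R->E->L->C->refl->G->L'->C->R'->D->plug->D
Char 3 ('D'): step: R->2, L=6; D->plug->D->R->A->L->D->refl->F->L'->D->R'->F->plug->C
Char 4 ('E'): step: R->3, L=6; E->plug->E->R->C->L->G->refl->C->L'->E->R'->F->plug->C
Char 5 ('G'): step: R->4, L=6; G->plug->G->R->E->L->C->refl->G->L'->C->R'->H->plug->H
Char 6 ('C'): step: R->5, L=6; C->plug->F->R->D->L->F->refl->D->L'->A->R'->C->plug->F
Char 7 ('C'): step: R->6, L=6; C->plug->F->R->A->L->D->refl->F->L'->D->R'->A->plug->A
Char 8 ('E'): step: R->7, L=6; E->plug->E->R->H->L->E->refl->B->L'->G->R'->A->plug->A
Char 9 ('E'): step: R->0, L->7 (L advanced); E->plug->E->R->D->L->B->refl->E->L'->C->R'->F->plug->C
Char 10 ('E'): step: R->1, L=7; E->plug->E->R->B->L->F->refl->D->L'->G->R'->H->plug->H

H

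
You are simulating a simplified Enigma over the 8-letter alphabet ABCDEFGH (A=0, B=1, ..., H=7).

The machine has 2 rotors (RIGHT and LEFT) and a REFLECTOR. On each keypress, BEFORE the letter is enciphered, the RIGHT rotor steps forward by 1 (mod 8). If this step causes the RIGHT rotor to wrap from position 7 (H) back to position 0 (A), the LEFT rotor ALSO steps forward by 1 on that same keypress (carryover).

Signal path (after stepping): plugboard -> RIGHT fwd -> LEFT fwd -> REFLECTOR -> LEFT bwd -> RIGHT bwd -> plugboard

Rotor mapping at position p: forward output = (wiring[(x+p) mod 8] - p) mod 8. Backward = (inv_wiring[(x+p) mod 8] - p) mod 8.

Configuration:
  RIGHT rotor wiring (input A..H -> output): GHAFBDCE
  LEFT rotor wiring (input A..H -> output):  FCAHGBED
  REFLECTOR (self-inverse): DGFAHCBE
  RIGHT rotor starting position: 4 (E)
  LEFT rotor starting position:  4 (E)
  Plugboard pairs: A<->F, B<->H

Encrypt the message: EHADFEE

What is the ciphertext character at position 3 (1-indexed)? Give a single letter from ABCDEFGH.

Char 1 ('E'): step: R->5, L=4; E->plug->E->R->C->L->A->refl->D->L'->H->R'->C->plug->C
Char 2 ('H'): step: R->6, L=4; H->plug->B->R->G->L->E->refl->H->L'->D->R'->G->plug->G
Char 3 ('A'): step: R->7, L=4; A->plug->F->R->C->L->A->refl->D->L'->H->R'->B->plug->H

H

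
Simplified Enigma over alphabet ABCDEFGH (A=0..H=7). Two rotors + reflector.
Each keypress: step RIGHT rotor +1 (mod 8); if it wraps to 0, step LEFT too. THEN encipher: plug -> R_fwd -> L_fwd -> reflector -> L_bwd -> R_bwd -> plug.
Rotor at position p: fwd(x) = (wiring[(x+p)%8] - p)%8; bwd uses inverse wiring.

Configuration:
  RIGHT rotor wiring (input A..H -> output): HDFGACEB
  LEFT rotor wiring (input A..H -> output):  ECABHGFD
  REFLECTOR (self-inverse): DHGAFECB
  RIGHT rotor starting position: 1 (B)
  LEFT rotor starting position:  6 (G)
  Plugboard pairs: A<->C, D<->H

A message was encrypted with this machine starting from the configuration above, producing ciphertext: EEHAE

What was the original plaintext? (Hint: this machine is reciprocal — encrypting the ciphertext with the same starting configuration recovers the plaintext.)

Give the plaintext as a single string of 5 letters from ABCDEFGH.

Answer: BGFHH

Derivation:
Char 1 ('E'): step: R->2, L=6; E->plug->E->R->C->L->G->refl->C->L'->E->R'->B->plug->B
Char 2 ('E'): step: R->3, L=6; E->plug->E->R->G->L->B->refl->H->L'->A->R'->G->plug->G
Char 3 ('H'): step: R->4, L=6; H->plug->D->R->F->L->D->refl->A->L'->H->R'->F->plug->F
Char 4 ('A'): step: R->5, L=6; A->plug->C->R->E->L->C->refl->G->L'->C->R'->D->plug->H
Char 5 ('E'): step: R->6, L=6; E->plug->E->R->H->L->A->refl->D->L'->F->R'->D->plug->H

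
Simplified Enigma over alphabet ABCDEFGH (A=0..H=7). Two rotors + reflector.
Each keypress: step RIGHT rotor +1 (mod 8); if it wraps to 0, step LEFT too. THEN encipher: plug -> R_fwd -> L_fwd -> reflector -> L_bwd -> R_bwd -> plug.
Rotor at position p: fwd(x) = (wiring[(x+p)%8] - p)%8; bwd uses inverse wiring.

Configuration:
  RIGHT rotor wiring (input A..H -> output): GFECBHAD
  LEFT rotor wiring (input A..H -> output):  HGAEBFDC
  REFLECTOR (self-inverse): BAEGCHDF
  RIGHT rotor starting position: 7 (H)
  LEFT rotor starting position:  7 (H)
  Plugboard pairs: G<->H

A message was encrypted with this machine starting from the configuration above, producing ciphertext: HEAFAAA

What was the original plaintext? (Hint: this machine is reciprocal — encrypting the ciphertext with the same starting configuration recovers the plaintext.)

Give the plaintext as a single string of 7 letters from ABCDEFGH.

Answer: BCHAHGF

Derivation:
Char 1 ('H'): step: R->0, L->0 (L advanced); H->plug->G->R->A->L->H->refl->F->L'->F->R'->B->plug->B
Char 2 ('E'): step: R->1, L=0; E->plug->E->R->G->L->D->refl->G->L'->B->R'->C->plug->C
Char 3 ('A'): step: R->2, L=0; A->plug->A->R->C->L->A->refl->B->L'->E->R'->G->plug->H
Char 4 ('F'): step: R->3, L=0; F->plug->F->R->D->L->E->refl->C->L'->H->R'->A->plug->A
Char 5 ('A'): step: R->4, L=0; A->plug->A->R->F->L->F->refl->H->L'->A->R'->G->plug->H
Char 6 ('A'): step: R->5, L=0; A->plug->A->R->C->L->A->refl->B->L'->E->R'->H->plug->G
Char 7 ('A'): step: R->6, L=0; A->plug->A->R->C->L->A->refl->B->L'->E->R'->F->plug->F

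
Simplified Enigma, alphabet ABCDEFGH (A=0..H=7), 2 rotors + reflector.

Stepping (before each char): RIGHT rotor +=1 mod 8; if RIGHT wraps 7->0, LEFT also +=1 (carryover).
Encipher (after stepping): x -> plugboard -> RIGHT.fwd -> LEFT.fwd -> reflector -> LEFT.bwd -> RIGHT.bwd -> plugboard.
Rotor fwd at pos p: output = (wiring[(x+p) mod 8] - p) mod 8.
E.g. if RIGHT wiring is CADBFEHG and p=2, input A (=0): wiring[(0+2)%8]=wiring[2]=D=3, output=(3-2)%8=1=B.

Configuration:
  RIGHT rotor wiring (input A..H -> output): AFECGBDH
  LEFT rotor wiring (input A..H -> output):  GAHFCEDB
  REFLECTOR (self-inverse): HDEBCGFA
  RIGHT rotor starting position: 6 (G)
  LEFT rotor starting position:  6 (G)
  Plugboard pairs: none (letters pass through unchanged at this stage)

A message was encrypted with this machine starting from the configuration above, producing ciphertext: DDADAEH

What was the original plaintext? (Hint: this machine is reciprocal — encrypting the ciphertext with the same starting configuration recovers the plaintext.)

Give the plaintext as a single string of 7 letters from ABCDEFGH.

Char 1 ('D'): step: R->7, L=6; D->plug->D->R->F->L->H->refl->A->L'->C->R'->G->plug->G
Char 2 ('D'): step: R->0, L->7 (L advanced); D->plug->D->R->C->L->B->refl->D->L'->F->R'->B->plug->B
Char 3 ('A'): step: R->1, L=7; A->plug->A->R->E->L->G->refl->F->L'->G->R'->G->plug->G
Char 4 ('D'): step: R->2, L=7; D->plug->D->R->H->L->E->refl->C->L'->A->R'->B->plug->B
Char 5 ('A'): step: R->3, L=7; A->plug->A->R->H->L->E->refl->C->L'->A->R'->D->plug->D
Char 6 ('E'): step: R->4, L=7; E->plug->E->R->E->L->G->refl->F->L'->G->R'->H->plug->H
Char 7 ('H'): step: R->5, L=7; H->plug->H->R->B->L->H->refl->A->L'->D->R'->D->plug->D

Answer: GBGBDHD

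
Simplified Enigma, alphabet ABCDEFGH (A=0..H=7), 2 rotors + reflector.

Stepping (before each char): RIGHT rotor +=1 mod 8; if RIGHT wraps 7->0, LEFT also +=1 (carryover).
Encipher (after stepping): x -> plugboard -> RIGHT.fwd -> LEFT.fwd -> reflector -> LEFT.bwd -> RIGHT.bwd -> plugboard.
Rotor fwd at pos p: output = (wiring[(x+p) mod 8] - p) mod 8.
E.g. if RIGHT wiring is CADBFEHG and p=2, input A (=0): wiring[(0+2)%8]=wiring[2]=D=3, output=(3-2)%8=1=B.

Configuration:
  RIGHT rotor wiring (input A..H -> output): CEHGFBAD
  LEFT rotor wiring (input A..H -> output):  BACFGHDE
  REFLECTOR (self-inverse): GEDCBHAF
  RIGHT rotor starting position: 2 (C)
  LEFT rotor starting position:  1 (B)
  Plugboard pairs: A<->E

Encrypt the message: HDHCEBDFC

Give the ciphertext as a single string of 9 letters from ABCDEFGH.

Char 1 ('H'): step: R->3, L=1; H->plug->H->R->E->L->G->refl->A->L'->H->R'->F->plug->F
Char 2 ('D'): step: R->4, L=1; D->plug->D->R->H->L->A->refl->G->L'->E->R'->C->plug->C
Char 3 ('H'): step: R->5, L=1; H->plug->H->R->A->L->H->refl->F->L'->D->R'->B->plug->B
Char 4 ('C'): step: R->6, L=1; C->plug->C->R->E->L->G->refl->A->L'->H->R'->G->plug->G
Char 5 ('E'): step: R->7, L=1; E->plug->A->R->E->L->G->refl->A->L'->H->R'->E->plug->A
Char 6 ('B'): step: R->0, L->2 (L advanced); B->plug->B->R->E->L->B->refl->E->L'->C->R'->A->plug->E
Char 7 ('D'): step: R->1, L=2; D->plug->D->R->E->L->B->refl->E->L'->C->R'->G->plug->G
Char 8 ('F'): step: R->2, L=2; F->plug->F->R->B->L->D->refl->C->L'->F->R'->A->plug->E
Char 9 ('C'): step: R->3, L=2; C->plug->C->R->G->L->H->refl->F->L'->D->R'->A->plug->E

Answer: FCBGAEGEE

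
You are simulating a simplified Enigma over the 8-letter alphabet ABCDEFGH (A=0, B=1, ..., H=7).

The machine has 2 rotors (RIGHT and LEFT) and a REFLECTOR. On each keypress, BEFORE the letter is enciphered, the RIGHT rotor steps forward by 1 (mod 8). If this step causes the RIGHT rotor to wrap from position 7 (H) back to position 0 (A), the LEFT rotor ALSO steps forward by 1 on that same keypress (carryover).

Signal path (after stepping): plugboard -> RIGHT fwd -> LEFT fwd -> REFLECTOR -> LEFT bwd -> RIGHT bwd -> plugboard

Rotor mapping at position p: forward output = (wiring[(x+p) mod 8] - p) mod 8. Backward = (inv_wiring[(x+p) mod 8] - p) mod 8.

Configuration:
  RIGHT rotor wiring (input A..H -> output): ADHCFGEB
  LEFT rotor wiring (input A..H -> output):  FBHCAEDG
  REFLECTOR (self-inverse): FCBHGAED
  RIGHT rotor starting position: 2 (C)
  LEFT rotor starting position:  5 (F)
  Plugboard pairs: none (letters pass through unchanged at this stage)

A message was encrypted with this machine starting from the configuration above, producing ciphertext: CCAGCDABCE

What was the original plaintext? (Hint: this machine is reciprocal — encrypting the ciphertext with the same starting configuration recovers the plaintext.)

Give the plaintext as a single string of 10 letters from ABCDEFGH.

Char 1 ('C'): step: R->3, L=5; C->plug->C->R->D->L->A->refl->F->L'->G->R'->E->plug->E
Char 2 ('C'): step: R->4, L=5; C->plug->C->R->A->L->H->refl->D->L'->H->R'->F->plug->F
Char 3 ('A'): step: R->5, L=5; A->plug->A->R->B->L->G->refl->E->L'->E->R'->C->plug->C
Char 4 ('G'): step: R->6, L=5; G->plug->G->R->H->L->D->refl->H->L'->A->R'->H->plug->H
Char 5 ('C'): step: R->7, L=5; C->plug->C->R->E->L->E->refl->G->L'->B->R'->B->plug->B
Char 6 ('D'): step: R->0, L->6 (L advanced); D->plug->D->R->C->L->H->refl->D->L'->D->R'->B->plug->B
Char 7 ('A'): step: R->1, L=6; A->plug->A->R->C->L->H->refl->D->L'->D->R'->F->plug->F
Char 8 ('B'): step: R->2, L=6; B->plug->B->R->A->L->F->refl->A->L'->B->R'->H->plug->H
Char 9 ('C'): step: R->3, L=6; C->plug->C->R->D->L->D->refl->H->L'->C->R'->B->plug->B
Char 10 ('E'): step: R->4, L=6; E->plug->E->R->E->L->B->refl->C->L'->G->R'->H->plug->H

Answer: EFCHBBFHBH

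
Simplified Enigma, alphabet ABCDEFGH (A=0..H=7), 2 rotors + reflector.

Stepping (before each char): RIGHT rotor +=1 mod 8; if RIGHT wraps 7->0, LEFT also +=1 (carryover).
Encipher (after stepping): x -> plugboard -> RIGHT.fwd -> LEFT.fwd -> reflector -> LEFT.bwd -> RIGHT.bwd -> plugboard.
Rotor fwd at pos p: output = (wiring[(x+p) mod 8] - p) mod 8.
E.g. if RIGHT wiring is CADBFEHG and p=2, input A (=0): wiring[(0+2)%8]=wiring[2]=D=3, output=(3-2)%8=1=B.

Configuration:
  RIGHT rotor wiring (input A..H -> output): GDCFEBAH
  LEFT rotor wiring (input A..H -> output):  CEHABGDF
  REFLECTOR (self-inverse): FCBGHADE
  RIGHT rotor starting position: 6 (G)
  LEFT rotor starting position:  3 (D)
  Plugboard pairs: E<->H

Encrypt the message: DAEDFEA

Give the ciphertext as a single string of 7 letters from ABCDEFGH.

Char 1 ('D'): step: R->7, L=3; D->plug->D->R->D->L->A->refl->F->L'->A->R'->A->plug->A
Char 2 ('A'): step: R->0, L->4 (L advanced); A->plug->A->R->G->L->D->refl->G->L'->E->R'->E->plug->H
Char 3 ('E'): step: R->1, L=4; E->plug->H->R->F->L->A->refl->F->L'->A->R'->E->plug->H
Char 4 ('D'): step: R->2, L=4; D->plug->D->R->H->L->E->refl->H->L'->C->R'->C->plug->C
Char 5 ('F'): step: R->3, L=4; F->plug->F->R->D->L->B->refl->C->L'->B->R'->B->plug->B
Char 6 ('E'): step: R->4, L=4; E->plug->H->R->B->L->C->refl->B->L'->D->R'->D->plug->D
Char 7 ('A'): step: R->5, L=4; A->plug->A->R->E->L->G->refl->D->L'->G->R'->E->plug->H

Answer: AHHCBDH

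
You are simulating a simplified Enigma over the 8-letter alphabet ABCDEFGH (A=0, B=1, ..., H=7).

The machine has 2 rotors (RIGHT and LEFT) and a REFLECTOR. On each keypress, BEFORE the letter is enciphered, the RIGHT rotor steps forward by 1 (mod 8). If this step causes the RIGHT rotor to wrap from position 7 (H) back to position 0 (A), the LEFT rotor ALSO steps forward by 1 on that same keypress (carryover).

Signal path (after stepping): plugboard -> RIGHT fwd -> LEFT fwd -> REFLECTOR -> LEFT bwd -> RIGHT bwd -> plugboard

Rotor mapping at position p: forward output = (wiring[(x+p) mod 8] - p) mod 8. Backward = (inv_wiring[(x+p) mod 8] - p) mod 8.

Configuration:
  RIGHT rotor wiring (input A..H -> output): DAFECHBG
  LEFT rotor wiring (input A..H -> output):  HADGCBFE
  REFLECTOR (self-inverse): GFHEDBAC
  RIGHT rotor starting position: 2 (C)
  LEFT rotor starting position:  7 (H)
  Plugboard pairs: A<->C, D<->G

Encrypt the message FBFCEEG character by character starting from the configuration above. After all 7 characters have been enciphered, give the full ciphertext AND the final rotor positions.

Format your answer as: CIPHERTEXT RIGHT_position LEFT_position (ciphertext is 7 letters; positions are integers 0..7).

Answer: HACAFFA 1 0

Derivation:
Char 1 ('F'): step: R->3, L=7; F->plug->F->R->A->L->F->refl->B->L'->C->R'->H->plug->H
Char 2 ('B'): step: R->4, L=7; B->plug->B->R->D->L->E->refl->D->L'->F->R'->C->plug->A
Char 3 ('F'): step: R->5, L=7; F->plug->F->R->A->L->F->refl->B->L'->C->R'->A->plug->C
Char 4 ('C'): step: R->6, L=7; C->plug->A->R->D->L->E->refl->D->L'->F->R'->C->plug->A
Char 5 ('E'): step: R->7, L=7; E->plug->E->R->F->L->D->refl->E->L'->D->R'->F->plug->F
Char 6 ('E'): step: R->0, L->0 (L advanced); E->plug->E->R->C->L->D->refl->E->L'->H->R'->F->plug->F
Char 7 ('G'): step: R->1, L=0; G->plug->D->R->B->L->A->refl->G->L'->D->R'->C->plug->A
Final: ciphertext=HACAFFA, RIGHT=1, LEFT=0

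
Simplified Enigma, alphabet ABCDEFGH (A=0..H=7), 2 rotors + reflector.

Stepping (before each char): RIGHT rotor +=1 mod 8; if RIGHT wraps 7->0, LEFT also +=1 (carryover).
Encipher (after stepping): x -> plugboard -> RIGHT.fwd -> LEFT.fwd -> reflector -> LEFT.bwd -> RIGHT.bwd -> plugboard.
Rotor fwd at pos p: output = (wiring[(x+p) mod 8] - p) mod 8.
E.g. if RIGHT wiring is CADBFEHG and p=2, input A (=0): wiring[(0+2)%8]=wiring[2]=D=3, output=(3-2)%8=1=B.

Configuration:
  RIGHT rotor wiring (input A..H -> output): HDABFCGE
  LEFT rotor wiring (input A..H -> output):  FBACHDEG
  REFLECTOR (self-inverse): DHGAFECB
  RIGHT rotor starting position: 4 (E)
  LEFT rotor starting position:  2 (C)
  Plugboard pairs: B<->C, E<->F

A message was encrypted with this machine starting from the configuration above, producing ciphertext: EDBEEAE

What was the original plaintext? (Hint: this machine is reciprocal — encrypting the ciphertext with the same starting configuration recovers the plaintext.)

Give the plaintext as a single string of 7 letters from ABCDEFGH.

Answer: BFCHHGC

Derivation:
Char 1 ('E'): step: R->5, L=2; E->plug->F->R->D->L->B->refl->H->L'->H->R'->C->plug->B
Char 2 ('D'): step: R->6, L=2; D->plug->D->R->F->L->E->refl->F->L'->C->R'->E->plug->F
Char 3 ('B'): step: R->7, L=2; B->plug->C->R->E->L->C->refl->G->L'->A->R'->B->plug->C
Char 4 ('E'): step: R->0, L->3 (L advanced); E->plug->F->R->C->L->A->refl->D->L'->E->R'->H->plug->H
Char 5 ('E'): step: R->1, L=3; E->plug->F->R->F->L->C->refl->G->L'->G->R'->H->plug->H
Char 6 ('A'): step: R->2, L=3; A->plug->A->R->G->L->G->refl->C->L'->F->R'->G->plug->G
Char 7 ('E'): step: R->3, L=3; E->plug->F->R->E->L->D->refl->A->L'->C->R'->B->plug->C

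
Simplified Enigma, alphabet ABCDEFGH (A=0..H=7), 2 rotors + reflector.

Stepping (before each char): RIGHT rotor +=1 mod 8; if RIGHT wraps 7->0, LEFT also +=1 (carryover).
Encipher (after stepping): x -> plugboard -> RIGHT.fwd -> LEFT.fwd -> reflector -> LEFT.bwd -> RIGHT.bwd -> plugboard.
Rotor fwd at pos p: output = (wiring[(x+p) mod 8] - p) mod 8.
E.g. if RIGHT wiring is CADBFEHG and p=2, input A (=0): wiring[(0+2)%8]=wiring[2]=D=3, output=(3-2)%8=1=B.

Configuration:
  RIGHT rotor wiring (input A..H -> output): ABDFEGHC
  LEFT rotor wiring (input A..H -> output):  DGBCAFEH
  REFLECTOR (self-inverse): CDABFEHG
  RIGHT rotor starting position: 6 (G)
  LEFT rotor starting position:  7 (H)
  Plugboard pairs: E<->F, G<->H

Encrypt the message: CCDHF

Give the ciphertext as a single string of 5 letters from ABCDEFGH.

Char 1 ('C'): step: R->7, L=7; C->plug->C->R->C->L->H->refl->G->L'->G->R'->E->plug->F
Char 2 ('C'): step: R->0, L->0 (L advanced); C->plug->C->R->D->L->C->refl->A->L'->E->R'->E->plug->F
Char 3 ('D'): step: R->1, L=0; D->plug->D->R->D->L->C->refl->A->L'->E->R'->C->plug->C
Char 4 ('H'): step: R->2, L=0; H->plug->G->R->G->L->E->refl->F->L'->F->R'->E->plug->F
Char 5 ('F'): step: R->3, L=0; F->plug->E->R->H->L->H->refl->G->L'->B->R'->B->plug->B

Answer: FFCFB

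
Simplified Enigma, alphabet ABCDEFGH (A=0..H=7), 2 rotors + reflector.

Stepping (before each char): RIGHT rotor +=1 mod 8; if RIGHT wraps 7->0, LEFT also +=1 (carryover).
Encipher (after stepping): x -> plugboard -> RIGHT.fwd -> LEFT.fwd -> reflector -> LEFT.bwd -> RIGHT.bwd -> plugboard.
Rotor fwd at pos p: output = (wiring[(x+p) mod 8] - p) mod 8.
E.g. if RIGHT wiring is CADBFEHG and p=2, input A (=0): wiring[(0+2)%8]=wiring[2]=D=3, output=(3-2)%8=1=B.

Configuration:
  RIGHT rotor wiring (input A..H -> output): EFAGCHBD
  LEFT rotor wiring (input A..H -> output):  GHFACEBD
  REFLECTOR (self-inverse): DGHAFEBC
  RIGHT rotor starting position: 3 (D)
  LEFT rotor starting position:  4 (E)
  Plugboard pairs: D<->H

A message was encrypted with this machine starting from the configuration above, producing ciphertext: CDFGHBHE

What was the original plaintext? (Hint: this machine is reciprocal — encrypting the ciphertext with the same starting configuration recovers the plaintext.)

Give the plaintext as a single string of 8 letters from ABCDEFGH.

Answer: FGCCBHAC

Derivation:
Char 1 ('C'): step: R->4, L=4; C->plug->C->R->F->L->D->refl->A->L'->B->R'->F->plug->F
Char 2 ('D'): step: R->5, L=4; D->plug->H->R->F->L->D->refl->A->L'->B->R'->G->plug->G
Char 3 ('F'): step: R->6, L=4; F->plug->F->R->A->L->G->refl->B->L'->G->R'->C->plug->C
Char 4 ('G'): step: R->7, L=4; G->plug->G->R->A->L->G->refl->B->L'->G->R'->C->plug->C
Char 5 ('H'): step: R->0, L->5 (L advanced); H->plug->D->R->G->L->D->refl->A->L'->F->R'->B->plug->B
Char 6 ('B'): step: R->1, L=5; B->plug->B->R->H->L->F->refl->E->L'->B->R'->D->plug->H
Char 7 ('H'): step: R->2, L=5; H->plug->D->R->F->L->A->refl->D->L'->G->R'->A->plug->A
Char 8 ('E'): step: R->3, L=5; E->plug->E->R->A->L->H->refl->C->L'->E->R'->C->plug->C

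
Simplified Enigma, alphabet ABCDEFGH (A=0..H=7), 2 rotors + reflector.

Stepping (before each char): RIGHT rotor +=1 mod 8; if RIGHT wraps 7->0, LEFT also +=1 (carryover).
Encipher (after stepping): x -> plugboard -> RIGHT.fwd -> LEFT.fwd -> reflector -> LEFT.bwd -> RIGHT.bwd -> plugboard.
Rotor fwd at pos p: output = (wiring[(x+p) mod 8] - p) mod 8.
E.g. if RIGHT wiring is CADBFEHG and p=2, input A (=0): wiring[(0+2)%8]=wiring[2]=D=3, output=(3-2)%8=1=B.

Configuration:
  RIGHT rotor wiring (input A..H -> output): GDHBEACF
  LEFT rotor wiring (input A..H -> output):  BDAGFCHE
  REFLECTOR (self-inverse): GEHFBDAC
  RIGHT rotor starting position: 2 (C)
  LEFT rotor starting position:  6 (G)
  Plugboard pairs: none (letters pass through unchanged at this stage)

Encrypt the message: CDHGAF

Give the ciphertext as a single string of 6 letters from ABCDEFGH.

Char 1 ('C'): step: R->3, L=6; C->plug->C->R->F->L->A->refl->G->L'->B->R'->B->plug->B
Char 2 ('D'): step: R->4, L=6; D->plug->D->R->B->L->G->refl->A->L'->F->R'->H->plug->H
Char 3 ('H'): step: R->5, L=6; H->plug->H->R->H->L->E->refl->B->L'->A->R'->C->plug->C
Char 4 ('G'): step: R->6, L=6; G->plug->G->R->G->L->H->refl->C->L'->E->R'->A->plug->A
Char 5 ('A'): step: R->7, L=6; A->plug->A->R->G->L->H->refl->C->L'->E->R'->C->plug->C
Char 6 ('F'): step: R->0, L->7 (L advanced); F->plug->F->R->A->L->F->refl->D->L'->G->R'->A->plug->A

Answer: BHCACA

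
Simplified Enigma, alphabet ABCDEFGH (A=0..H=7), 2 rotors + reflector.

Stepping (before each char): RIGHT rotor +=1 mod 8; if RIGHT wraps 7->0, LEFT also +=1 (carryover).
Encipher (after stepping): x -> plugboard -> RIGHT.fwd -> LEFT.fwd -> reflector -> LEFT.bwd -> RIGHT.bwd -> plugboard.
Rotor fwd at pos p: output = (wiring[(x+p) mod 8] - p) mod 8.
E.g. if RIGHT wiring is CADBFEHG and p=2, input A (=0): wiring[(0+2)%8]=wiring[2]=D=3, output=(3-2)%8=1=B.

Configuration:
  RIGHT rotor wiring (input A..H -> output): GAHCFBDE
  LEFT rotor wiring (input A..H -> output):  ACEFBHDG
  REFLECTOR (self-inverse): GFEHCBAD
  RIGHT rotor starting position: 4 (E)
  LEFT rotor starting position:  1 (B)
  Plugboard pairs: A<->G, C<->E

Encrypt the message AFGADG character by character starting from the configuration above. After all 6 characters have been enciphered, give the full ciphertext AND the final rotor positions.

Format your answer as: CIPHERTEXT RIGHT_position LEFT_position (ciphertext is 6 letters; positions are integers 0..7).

Answer: FHAHAB 2 2

Derivation:
Char 1 ('A'): step: R->5, L=1; A->plug->G->R->F->L->C->refl->E->L'->C->R'->F->plug->F
Char 2 ('F'): step: R->6, L=1; F->plug->F->R->E->L->G->refl->A->L'->D->R'->H->plug->H
Char 3 ('G'): step: R->7, L=1; G->plug->A->R->F->L->C->refl->E->L'->C->R'->G->plug->A
Char 4 ('A'): step: R->0, L->2 (L advanced); A->plug->G->R->D->L->F->refl->B->L'->E->R'->H->plug->H
Char 5 ('D'): step: R->1, L=2; D->plug->D->R->E->L->B->refl->F->L'->D->R'->G->plug->A
Char 6 ('G'): step: R->2, L=2; G->plug->A->R->F->L->E->refl->C->L'->A->R'->B->plug->B
Final: ciphertext=FHAHAB, RIGHT=2, LEFT=2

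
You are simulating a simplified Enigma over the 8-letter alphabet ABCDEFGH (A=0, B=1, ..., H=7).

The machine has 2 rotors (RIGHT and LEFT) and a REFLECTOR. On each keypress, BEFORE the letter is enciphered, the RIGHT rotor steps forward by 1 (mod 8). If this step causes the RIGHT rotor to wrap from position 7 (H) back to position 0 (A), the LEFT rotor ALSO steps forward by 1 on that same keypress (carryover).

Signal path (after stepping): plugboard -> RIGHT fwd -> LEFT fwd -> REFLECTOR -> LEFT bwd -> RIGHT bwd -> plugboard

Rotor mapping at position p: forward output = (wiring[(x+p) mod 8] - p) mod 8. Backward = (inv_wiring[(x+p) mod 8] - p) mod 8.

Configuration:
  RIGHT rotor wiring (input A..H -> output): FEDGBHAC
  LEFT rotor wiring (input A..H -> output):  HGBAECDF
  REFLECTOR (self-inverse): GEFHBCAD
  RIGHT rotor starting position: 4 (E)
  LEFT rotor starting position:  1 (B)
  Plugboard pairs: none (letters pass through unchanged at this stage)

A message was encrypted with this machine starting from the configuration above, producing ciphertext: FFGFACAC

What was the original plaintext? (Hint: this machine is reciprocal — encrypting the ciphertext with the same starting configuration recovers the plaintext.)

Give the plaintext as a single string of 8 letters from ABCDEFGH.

Answer: HECBGBGG

Derivation:
Char 1 ('F'): step: R->5, L=1; F->plug->F->R->G->L->E->refl->B->L'->E->R'->H->plug->H
Char 2 ('F'): step: R->6, L=1; F->plug->F->R->A->L->F->refl->C->L'->F->R'->E->plug->E
Char 3 ('G'): step: R->7, L=1; G->plug->G->R->A->L->F->refl->C->L'->F->R'->C->plug->C
Char 4 ('F'): step: R->0, L->2 (L advanced); F->plug->F->R->H->L->E->refl->B->L'->E->R'->B->plug->B
Char 5 ('A'): step: R->1, L=2; A->plug->A->R->D->L->A->refl->G->L'->B->R'->G->plug->G
Char 6 ('C'): step: R->2, L=2; C->plug->C->R->H->L->E->refl->B->L'->E->R'->B->plug->B
Char 7 ('A'): step: R->3, L=2; A->plug->A->R->D->L->A->refl->G->L'->B->R'->G->plug->G
Char 8 ('C'): step: R->4, L=2; C->plug->C->R->E->L->B->refl->E->L'->H->R'->G->plug->G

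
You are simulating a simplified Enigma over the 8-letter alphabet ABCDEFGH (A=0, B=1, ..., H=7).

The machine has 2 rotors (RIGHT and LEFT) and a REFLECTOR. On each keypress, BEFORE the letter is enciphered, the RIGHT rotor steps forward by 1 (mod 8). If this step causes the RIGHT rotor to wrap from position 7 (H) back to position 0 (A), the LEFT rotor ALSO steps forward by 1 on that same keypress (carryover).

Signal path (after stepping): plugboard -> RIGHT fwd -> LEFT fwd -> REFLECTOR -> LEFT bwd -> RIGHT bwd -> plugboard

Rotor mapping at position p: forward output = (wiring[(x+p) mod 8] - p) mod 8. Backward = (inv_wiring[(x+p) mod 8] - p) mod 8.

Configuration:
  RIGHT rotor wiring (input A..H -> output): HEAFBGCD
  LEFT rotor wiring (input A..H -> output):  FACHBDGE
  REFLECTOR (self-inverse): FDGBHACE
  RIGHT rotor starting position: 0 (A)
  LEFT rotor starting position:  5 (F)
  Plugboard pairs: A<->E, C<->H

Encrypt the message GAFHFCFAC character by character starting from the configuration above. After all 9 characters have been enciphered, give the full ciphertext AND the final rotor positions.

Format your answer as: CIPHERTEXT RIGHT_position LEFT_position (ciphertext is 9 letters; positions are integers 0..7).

Char 1 ('G'): step: R->1, L=5; G->plug->G->R->C->L->H->refl->E->L'->H->R'->B->plug->B
Char 2 ('A'): step: R->2, L=5; A->plug->E->R->A->L->G->refl->C->L'->G->R'->A->plug->E
Char 3 ('F'): step: R->3, L=5; F->plug->F->R->E->L->D->refl->B->L'->B->R'->G->plug->G
Char 4 ('H'): step: R->4, L=5; H->plug->C->R->G->L->C->refl->G->L'->A->R'->F->plug->F
Char 5 ('F'): step: R->5, L=5; F->plug->F->R->D->L->A->refl->F->L'->F->R'->B->plug->B
Char 6 ('C'): step: R->6, L=5; C->plug->H->R->A->L->G->refl->C->L'->G->R'->D->plug->D
Char 7 ('F'): step: R->7, L=5; F->plug->F->R->C->L->H->refl->E->L'->H->R'->G->plug->G
Char 8 ('A'): step: R->0, L->6 (L advanced); A->plug->E->R->B->L->G->refl->C->L'->D->R'->H->plug->C
Char 9 ('C'): step: R->1, L=6; C->plug->H->R->G->L->D->refl->B->L'->F->R'->E->plug->A
Final: ciphertext=BEGFBDGCA, RIGHT=1, LEFT=6

Answer: BEGFBDGCA 1 6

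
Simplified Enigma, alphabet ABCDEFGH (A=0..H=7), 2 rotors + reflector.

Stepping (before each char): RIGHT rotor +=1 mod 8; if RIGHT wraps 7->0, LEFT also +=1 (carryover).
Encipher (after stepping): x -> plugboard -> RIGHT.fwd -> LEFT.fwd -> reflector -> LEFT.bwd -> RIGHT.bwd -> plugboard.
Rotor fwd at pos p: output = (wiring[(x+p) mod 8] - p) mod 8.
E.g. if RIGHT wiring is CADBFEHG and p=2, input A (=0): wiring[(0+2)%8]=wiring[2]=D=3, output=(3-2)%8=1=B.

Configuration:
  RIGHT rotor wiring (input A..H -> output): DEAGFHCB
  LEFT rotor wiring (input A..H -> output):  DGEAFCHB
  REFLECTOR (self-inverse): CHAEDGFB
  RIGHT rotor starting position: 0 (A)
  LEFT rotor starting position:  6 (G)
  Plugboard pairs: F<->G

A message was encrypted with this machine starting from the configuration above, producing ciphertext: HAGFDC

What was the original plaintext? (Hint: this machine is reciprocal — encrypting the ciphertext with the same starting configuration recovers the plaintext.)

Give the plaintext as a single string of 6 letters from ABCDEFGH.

Answer: DEEHHB

Derivation:
Char 1 ('H'): step: R->1, L=6; H->plug->H->R->C->L->F->refl->G->L'->E->R'->D->plug->D
Char 2 ('A'): step: R->2, L=6; A->plug->A->R->G->L->H->refl->B->L'->A->R'->E->plug->E
Char 3 ('G'): step: R->3, L=6; G->plug->F->R->A->L->B->refl->H->L'->G->R'->E->plug->E
Char 4 ('F'): step: R->4, L=6; F->plug->G->R->E->L->G->refl->F->L'->C->R'->H->plug->H
Char 5 ('D'): step: R->5, L=6; D->plug->D->R->G->L->H->refl->B->L'->A->R'->H->plug->H
Char 6 ('C'): step: R->6, L=6; C->plug->C->R->F->L->C->refl->A->L'->D->R'->B->plug->B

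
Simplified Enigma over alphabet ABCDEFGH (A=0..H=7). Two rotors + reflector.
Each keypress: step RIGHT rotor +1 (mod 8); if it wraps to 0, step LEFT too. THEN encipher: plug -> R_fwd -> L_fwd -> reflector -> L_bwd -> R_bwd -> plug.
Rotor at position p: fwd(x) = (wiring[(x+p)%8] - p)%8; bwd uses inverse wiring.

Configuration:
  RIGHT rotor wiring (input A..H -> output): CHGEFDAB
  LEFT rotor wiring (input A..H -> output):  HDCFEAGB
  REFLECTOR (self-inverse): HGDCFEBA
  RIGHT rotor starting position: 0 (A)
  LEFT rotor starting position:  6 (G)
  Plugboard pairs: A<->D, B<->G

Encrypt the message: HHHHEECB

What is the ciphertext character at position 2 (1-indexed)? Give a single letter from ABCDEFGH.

Char 1 ('H'): step: R->1, L=6; H->plug->H->R->B->L->D->refl->C->L'->H->R'->F->plug->F
Char 2 ('H'): step: R->2, L=6; H->plug->H->R->F->L->H->refl->A->L'->A->R'->G->plug->B

B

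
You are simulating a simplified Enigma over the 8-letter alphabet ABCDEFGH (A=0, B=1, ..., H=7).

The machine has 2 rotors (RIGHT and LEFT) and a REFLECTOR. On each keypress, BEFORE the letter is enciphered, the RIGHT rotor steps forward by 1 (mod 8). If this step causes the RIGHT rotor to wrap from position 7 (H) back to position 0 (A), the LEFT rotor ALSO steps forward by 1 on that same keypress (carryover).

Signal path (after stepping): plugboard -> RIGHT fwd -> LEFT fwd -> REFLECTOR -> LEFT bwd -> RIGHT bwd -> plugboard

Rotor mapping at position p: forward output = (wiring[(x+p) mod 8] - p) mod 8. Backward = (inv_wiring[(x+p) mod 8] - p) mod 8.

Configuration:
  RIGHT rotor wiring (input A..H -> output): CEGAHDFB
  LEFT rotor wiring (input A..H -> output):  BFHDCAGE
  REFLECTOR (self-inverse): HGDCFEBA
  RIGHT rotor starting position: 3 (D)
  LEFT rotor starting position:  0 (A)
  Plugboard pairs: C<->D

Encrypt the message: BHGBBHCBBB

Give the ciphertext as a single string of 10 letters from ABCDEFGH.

Char 1 ('B'): step: R->4, L=0; B->plug->B->R->H->L->E->refl->F->L'->B->R'->C->plug->D
Char 2 ('H'): step: R->5, L=0; H->plug->H->R->C->L->H->refl->A->L'->F->R'->D->plug->C
Char 3 ('G'): step: R->6, L=0; G->plug->G->R->B->L->F->refl->E->L'->H->R'->A->plug->A
Char 4 ('B'): step: R->7, L=0; B->plug->B->R->D->L->D->refl->C->L'->E->R'->G->plug->G
Char 5 ('B'): step: R->0, L->1 (L advanced); B->plug->B->R->E->L->H->refl->A->L'->H->R'->E->plug->E
Char 6 ('H'): step: R->1, L=1; H->plug->H->R->B->L->G->refl->B->L'->D->R'->A->plug->A
Char 7 ('C'): step: R->2, L=1; C->plug->D->R->B->L->G->refl->B->L'->D->R'->E->plug->E
Char 8 ('B'): step: R->3, L=1; B->plug->B->R->E->L->H->refl->A->L'->H->R'->F->plug->F
Char 9 ('B'): step: R->4, L=1; B->plug->B->R->H->L->A->refl->H->L'->E->R'->H->plug->H
Char 10 ('B'): step: R->5, L=1; B->plug->B->R->A->L->E->refl->F->L'->F->R'->D->plug->C

Answer: DCAGEAEFHC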